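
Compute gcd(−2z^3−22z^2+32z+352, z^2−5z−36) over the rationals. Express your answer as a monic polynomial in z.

Apply the Euclidean algorithm:
  −2z^3−22z^2+32z+352 = (−2z−32)(z^2−5z−36) + (−200z−800)
  z^2−5z−36 = (−(1/200)z+9/200)(−200z−800) + (0)
Last nonzero remainder: −200z−800. Dividing through by −200 gives the monic gcd z+4.

z+4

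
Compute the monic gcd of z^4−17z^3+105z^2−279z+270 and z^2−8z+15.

z^2−8z+15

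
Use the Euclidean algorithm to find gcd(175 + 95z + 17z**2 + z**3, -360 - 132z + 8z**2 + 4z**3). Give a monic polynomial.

Apply the Euclidean algorithm:
  z**3 + 17z**2 + 95z + 175 = (1/4)(4z**3 + 8z**2 - 132z - 360) + (15z**2 + 128z + 265)
  4z**3 + 8z**2 - 132z - 360 = ((4/15)z - 392/225)(15z**2 + 128z + 265) + ((4576/225)z + 4576/45)
  15z**2 + 128z + 265 = ((3375/4576)z + 11925/4576)((4576/225)z + 4576/45) + (0)
Last nonzero remainder: (4576/225)z + 4576/45. Dividing through by 4576/225 gives the monic gcd z + 5.

5 + z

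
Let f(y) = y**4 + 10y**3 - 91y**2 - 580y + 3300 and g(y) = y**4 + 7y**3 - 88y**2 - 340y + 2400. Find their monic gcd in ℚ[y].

y**3 - y**2 - 80y + 300

Repeated division with remainder:
  y**4 + 10y**3 - 91y**2 - 580y + 3300 = (y**4 + 7y**3 - 88y**2 - 340y + 2400) + (3y**3 - 3y**2 - 240y + 900)
  y**4 + 7y**3 - 88y**2 - 340y + 2400 = ((1/3)y + 8/3)(3y**3 - 3y**2 - 240y + 900) + (0)
Last nonzero remainder: 3y**3 - 3y**2 - 240y + 900. Dividing through by 3 gives the monic gcd y**3 - y**2 - 80y + 300.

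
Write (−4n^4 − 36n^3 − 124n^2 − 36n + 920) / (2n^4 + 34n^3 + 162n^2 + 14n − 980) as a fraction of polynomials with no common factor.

(−2n^2 − 12n − 46)/(n^2 + 14n + 49)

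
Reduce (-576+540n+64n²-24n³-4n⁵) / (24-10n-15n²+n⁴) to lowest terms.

(192-52n+8n²-4n³)/(-8-2n+n²)

By polynomial division,
  -4n⁵-24n³+64n²+540n-576 = (-4n)(n⁴-15n²-10n+24) + (-84n³+24n²+636n-576)
  n⁴-15n²-10n+24 = (-(1/84)n-1/294)(-84n³+24n²+636n-576) + (-(360/49)n²-(720/49)n+1080/49)
  -84n³+24n²+636n-576 = ((343/30)n-392/15)(-(360/49)n²-(720/49)n+1080/49) + (0)
Last nonzero remainder: -(360/49)n²-(720/49)n+1080/49. Dividing through by -360/49 gives the monic gcd n²+2n-3.
Cancel n²+2n-3 from numerator and denominator to get the reduced form.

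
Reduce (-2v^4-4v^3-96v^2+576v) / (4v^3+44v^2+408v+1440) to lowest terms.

Repeated division with remainder:
  -2v^4-4v^3-96v^2+576v = (-(1/2)v+9/2)(4v^3+44v^2+408v+1440) + (-90v^2-540v-6480)
  4v^3+44v^2+408v+1440 = (-(2/45)v-2/9)(-90v^2-540v-6480) + (0)
Last nonzero remainder: -90v^2-540v-6480. Dividing through by -90 gives the monic gcd v^2+6v+72.
Cancel v^2+6v+72 from numerator and denominator to get the reduced form.

(-v^2+4v)/(2v+10)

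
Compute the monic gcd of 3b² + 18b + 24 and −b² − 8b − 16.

b + 4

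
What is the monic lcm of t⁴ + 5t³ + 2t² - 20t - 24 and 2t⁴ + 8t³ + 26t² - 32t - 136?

Repeated division with remainder:
  t⁴ + 5t³ + 2t² - 20t - 24 = (1/2)(2t⁴ + 8t³ + 26t² - 32t - 136) + (t³ - 11t² - 4t + 44)
  2t⁴ + 8t³ + 26t² - 32t - 136 = (2t + 30)(t³ - 11t² - 4t + 44) + (364t² - 1456)
  t³ - 11t² - 4t + 44 = ((1/364)t - 11/364)(364t² - 1456) + (0)
Last nonzero remainder: 364t² - 1456. Dividing through by 364 gives the monic gcd t² - 4.
Then lcm(f, g) = f·g / gcd(f, g); expanding and making the result monic gives the answer.

t⁶ + 9t⁵ + 39t⁴ + 73t³ - 70t² - 436t - 408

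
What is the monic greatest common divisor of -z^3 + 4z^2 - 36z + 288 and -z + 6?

z - 6

Euclidean algorithm in ℚ[z]:
  -z^3 + 4z^2 - 36z + 288 = (z^2 + 2z + 48)(-z + 6) + (0)
Last nonzero remainder: -z + 6. Dividing through by -1 gives the monic gcd z - 6.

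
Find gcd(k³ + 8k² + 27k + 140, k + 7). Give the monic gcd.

k + 7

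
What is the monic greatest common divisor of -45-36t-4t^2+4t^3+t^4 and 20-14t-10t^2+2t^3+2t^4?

Repeated division with remainder:
  t^4+4t^3-4t^2-36t-45 = (1/2)(2t^4+2t^3-10t^2-14t+20) + (3t^3+t^2-29t-55)
  2t^4+2t^3-10t^2-14t+20 = ((2/3)t+4/9)(3t^3+t^2-29t-55) + ((80/9)t^2+(320/9)t+400/9)
  3t^3+t^2-29t-55 = ((27/80)t-99/80)((80/9)t^2+(320/9)t+400/9) + (0)
Last nonzero remainder: (80/9)t^2+(320/9)t+400/9. Dividing through by 80/9 gives the monic gcd t^2+4t+5.

5+4t+t^2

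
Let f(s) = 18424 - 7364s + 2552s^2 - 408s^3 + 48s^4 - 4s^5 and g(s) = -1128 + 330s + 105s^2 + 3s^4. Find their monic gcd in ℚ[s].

By polynomial division,
  -4s^5 + 48s^4 - 408s^3 + 2552s^2 - 7364s + 18424 = (-(4/3)s + 16)(3s^4 + 105s^2 + 330s - 1128) + (-268s^3 + 1312s^2 - 14148s + 36472)
  3s^4 + 105s^2 + 330s - 1128 = (-(3/268)s - 246/4489)(-268s^3 + 1312s^2 - 14148s + 36472) + ((83160/4489)s^2 - (166320/4489)s + 3908520/4489)
  -268s^3 + 1312s^2 - 14148s + 36472 = (-(300763/20790)s + 435433/10395)((83160/4489)s^2 - (166320/4489)s + 3908520/4489) + (0)
Last nonzero remainder: (83160/4489)s^2 - (166320/4489)s + 3908520/4489. Dividing through by 83160/4489 gives the monic gcd s^2 - 2s + 47.

47 - 2s + s^2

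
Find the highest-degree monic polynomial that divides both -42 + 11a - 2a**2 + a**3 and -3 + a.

Euclidean algorithm in ℚ[a]:
  a**3 - 2a**2 + 11a - 42 = (a**2 + a + 14)(a - 3) + (0)
The last nonzero remainder a - 3 is already monic.

-3 + a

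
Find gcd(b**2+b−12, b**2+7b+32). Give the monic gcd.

Euclidean algorithm in ℚ[b]:
  b**2+b−12 = (b**2+7b+32) + (−6b−44)
  b**2+7b+32 = (−(1/6)b+1/18)(−6b−44) + (310/9)
  −6b−44 = (−(27/155)b−198/155)(310/9) + (0)
The last nonzero remainder is the constant 310/9, so the polynomials are coprime and gcd = 1.

1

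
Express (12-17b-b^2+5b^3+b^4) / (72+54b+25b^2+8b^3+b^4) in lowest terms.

(1-2b+b^2)/(6+b+b^2)

Euclidean algorithm in ℚ[b]:
  b^4+5b^3-b^2-17b+12 = (b^4+8b^3+25b^2+54b+72) + (-3b^3-26b^2-71b-60)
  b^4+8b^3+25b^2+54b+72 = (-(1/3)b+2/9)(-3b^3-26b^2-71b-60) + ((64/9)b^2+(448/9)b+256/3)
  -3b^3-26b^2-71b-60 = (-(27/64)b-45/64)((64/9)b^2+(448/9)b+256/3) + (0)
Last nonzero remainder: (64/9)b^2+(448/9)b+256/3. Dividing through by 64/9 gives the monic gcd b^2+7b+12.
Cancel b^2+7b+12 from numerator and denominator to get the reduced form.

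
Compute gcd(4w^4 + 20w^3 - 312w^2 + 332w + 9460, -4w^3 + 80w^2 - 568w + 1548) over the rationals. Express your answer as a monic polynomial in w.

w^2 - 11w + 43

Repeated division with remainder:
  4w^4 + 20w^3 - 312w^2 + 332w + 9460 = (-w - 25)(-4w^3 + 80w^2 - 568w + 1548) + (1120w^2 - 12320w + 48160)
  -4w^3 + 80w^2 - 568w + 1548 = (-(1/280)w + 9/280)(1120w^2 - 12320w + 48160) + (0)
Last nonzero remainder: 1120w^2 - 12320w + 48160. Dividing through by 1120 gives the monic gcd w^2 - 11w + 43.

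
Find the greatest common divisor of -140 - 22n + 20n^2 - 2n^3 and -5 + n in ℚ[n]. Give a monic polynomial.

Repeated division with remainder:
  -2n^3 + 20n^2 - 22n - 140 = (-2n^2 + 10n + 28)(n - 5) + (0)
The last nonzero remainder n - 5 is already monic.

-5 + n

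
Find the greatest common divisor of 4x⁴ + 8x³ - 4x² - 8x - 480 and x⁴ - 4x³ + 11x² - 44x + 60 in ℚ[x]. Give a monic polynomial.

x³ - 2x² + 7x - 30

Repeated division with remainder:
  4x⁴ + 8x³ - 4x² - 8x - 480 = (4)(x⁴ - 4x³ + 11x² - 44x + 60) + (24x³ - 48x² + 168x - 720)
  x⁴ - 4x³ + 11x² - 44x + 60 = ((1/24)x - 1/12)(24x³ - 48x² + 168x - 720) + (0)
Last nonzero remainder: 24x³ - 48x² + 168x - 720. Dividing through by 24 gives the monic gcd x³ - 2x² + 7x - 30.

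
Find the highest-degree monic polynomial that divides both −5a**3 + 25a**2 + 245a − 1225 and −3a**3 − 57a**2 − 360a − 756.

By polynomial division,
  −5a**3 + 25a**2 + 245a − 1225 = (5/3)(−3a**3 − 57a**2 − 360a − 756) + (120a**2 + 845a + 35)
  −3a**3 − 57a**2 − 360a − 756 = (−(1/40)a − 287/960)(120a**2 + 845a + 35) + (−(20449/192)a − 143143/192)
  120a**2 + 845a + 35 = (−(23040/20449)a − 960/20449)(−(20449/192)a − 143143/192) + (0)
Last nonzero remainder: −(20449/192)a − 143143/192. Dividing through by −20449/192 gives the monic gcd a + 7.

a + 7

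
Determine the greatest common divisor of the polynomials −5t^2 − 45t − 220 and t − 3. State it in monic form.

1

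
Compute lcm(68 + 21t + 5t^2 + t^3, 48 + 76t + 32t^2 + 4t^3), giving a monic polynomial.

Repeated division with remainder:
  t^3 + 5t^2 + 21t + 68 = (1/4)(4t^3 + 32t^2 + 76t + 48) + (−3t^2 + 2t + 56)
  4t^3 + 32t^2 + 76t + 48 = (−(4/3)t − 104/9)(−3t^2 + 2t + 56) + ((1564/9)t + 6256/9)
  −3t^2 + 2t + 56 = (−(27/1564)t + 63/782)((1564/9)t + 6256/9) + (0)
Last nonzero remainder: (1564/9)t + 6256/9. Dividing through by 1564/9 gives the monic gcd t + 4.
Then lcm(f, g) = f·g / gcd(f, g); expanding and making the result monic gives the answer.

204 + 335t + 167t^2 + 44t^3 + 9t^4 + t^5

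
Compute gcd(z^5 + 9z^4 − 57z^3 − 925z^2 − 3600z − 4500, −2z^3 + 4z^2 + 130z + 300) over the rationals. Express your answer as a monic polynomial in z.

z^3 − 2z^2 − 65z − 150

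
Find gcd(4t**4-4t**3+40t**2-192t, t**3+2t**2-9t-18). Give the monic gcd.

By polynomial division,
  4t**4-4t**3+40t**2-192t = (4t-12)(t**3+2t**2-9t-18) + (100t**2-228t-216)
  t**3+2t**2-9t-18 = ((1/100)t+107/2500)(100t**2-228t-216) + ((1824/625)t-5472/625)
  100t**2-228t-216 = ((15625/456)t+1875/76)((1824/625)t-5472/625) + (0)
Last nonzero remainder: (1824/625)t-5472/625. Dividing through by 1824/625 gives the monic gcd t-3.

t-3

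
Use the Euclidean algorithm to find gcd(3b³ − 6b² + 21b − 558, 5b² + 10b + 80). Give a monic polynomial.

1

By polynomial division,
  3b³ − 6b² + 21b − 558 = ((3/5)b − 12/5)(5b² + 10b + 80) + (−3b − 366)
  5b² + 10b + 80 = (−(5/3)b + 200)(−3b − 366) + (73280)
  −3b − 366 = (−(3/73280)b − 183/36640)(73280) + (0)
The last nonzero remainder is the constant 73280, so the polynomials are coprime and gcd = 1.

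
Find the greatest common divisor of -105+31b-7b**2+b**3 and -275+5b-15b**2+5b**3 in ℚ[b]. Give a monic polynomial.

-5+b

Apply the Euclidean algorithm:
  b**3-7b**2+31b-105 = (1/5)(5b**3-15b**2+5b-275) + (-4b**2+30b-50)
  5b**3-15b**2+5b-275 = (-(5/4)b-45/8)(-4b**2+30b-50) + ((445/4)b-2225/4)
  -4b**2+30b-50 = (-(16/445)b+8/89)((445/4)b-2225/4) + (0)
Last nonzero remainder: (445/4)b-2225/4. Dividing through by 445/4 gives the monic gcd b-5.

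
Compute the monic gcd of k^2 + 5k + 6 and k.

1

Euclidean algorithm in ℚ[k]:
  k^2 + 5k + 6 = (k + 5)(k) + (6)
  k = ((1/6)k)(6) + (0)
The last nonzero remainder is the constant 6, so the polynomials are coprime and gcd = 1.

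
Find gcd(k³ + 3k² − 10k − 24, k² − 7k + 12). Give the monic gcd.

k − 3

Euclidean algorithm in ℚ[k]:
  k³ + 3k² − 10k − 24 = (k + 10)(k² − 7k + 12) + (48k − 144)
  k² − 7k + 12 = ((1/48)k − 1/12)(48k − 144) + (0)
Last nonzero remainder: 48k − 144. Dividing through by 48 gives the monic gcd k − 3.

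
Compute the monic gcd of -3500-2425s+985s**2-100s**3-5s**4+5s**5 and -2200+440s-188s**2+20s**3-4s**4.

By polynomial division,
  5s**5-5s**4-100s**3+985s**2-2425s-3500 = (-(5/4)s-5)(-4s**4+20s**3-188s**2+440s-2200) + (-235s**3+595s**2-2975s-14500)
  -4s**4+20s**3-188s**2+440s-2200 = ((4/235)s-464/11045)(-235s**3+595s**2-2975s-14500) + (-(248216/2209)s**2+(1241080/2209)s-6205400/2209)
  -235s**3+595s**2-2975s-14500 = ((519115/248216)s+320305/62054)(-(248216/2209)s**2+(1241080/2209)s-6205400/2209) + (0)
Last nonzero remainder: -(248216/2209)s**2+(1241080/2209)s-6205400/2209. Dividing through by -248216/2209 gives the monic gcd s**2-5s+25.

25-5s+s**2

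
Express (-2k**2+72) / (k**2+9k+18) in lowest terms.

Apply the Euclidean algorithm:
  -2k**2+72 = (-2)(k**2+9k+18) + (18k+108)
  k**2+9k+18 = ((1/18)k+1/6)(18k+108) + (0)
Last nonzero remainder: 18k+108. Dividing through by 18 gives the monic gcd k+6.
Cancel k+6 from numerator and denominator to get the reduced form.

(-2k+12)/(k+3)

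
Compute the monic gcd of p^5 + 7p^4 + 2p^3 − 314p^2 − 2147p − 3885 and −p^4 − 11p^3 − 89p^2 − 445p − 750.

p^2 + 8p + 15

Euclidean algorithm in ℚ[p]:
  p^5 + 7p^4 + 2p^3 − 314p^2 − 2147p − 3885 = (−p + 4)(−p^4 − 11p^3 − 89p^2 − 445p − 750) + (−43p^3 − 403p^2 − 1117p − 885)
  −p^4 − 11p^3 − 89p^2 − 445p − 750 = ((1/43)p + 70/1849)(−43p^3 − 403p^2 − 1117p − 885) + (−(88320/1849)p^2 − (706560/1849)p − 1324800/1849)
  −43p^3 − 403p^2 − 1117p − 885 = ((79507/88320)p + 109091/88320)(−(88320/1849)p^2 − (706560/1849)p − 1324800/1849) + (0)
Last nonzero remainder: −(88320/1849)p^2 − (706560/1849)p − 1324800/1849. Dividing through by −88320/1849 gives the monic gcd p^2 + 8p + 15.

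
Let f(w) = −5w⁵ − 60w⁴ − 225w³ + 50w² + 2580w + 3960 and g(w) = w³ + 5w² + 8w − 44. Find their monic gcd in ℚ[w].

w² + 7w + 22

Euclidean algorithm in ℚ[w]:
  −5w⁵ − 60w⁴ − 225w³ + 50w² + 2580w + 3960 = (−5w² − 35w − 10)(w³ + 5w² + 8w − 44) + (160w² + 1120w + 3520)
  w³ + 5w² + 8w − 44 = ((1/160)w − 1/80)(160w² + 1120w + 3520) + (0)
Last nonzero remainder: 160w² + 1120w + 3520. Dividing through by 160 gives the monic gcd w² + 7w + 22.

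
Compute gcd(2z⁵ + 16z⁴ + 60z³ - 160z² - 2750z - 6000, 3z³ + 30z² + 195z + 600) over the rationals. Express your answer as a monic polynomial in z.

Apply the Euclidean algorithm:
  2z⁵ + 16z⁴ + 60z³ - 160z² - 2750z - 6000 = ((2/3)z² - (4/3)z - 10)(3z³ + 30z² + 195z + 600) + (0)
Last nonzero remainder: 3z³ + 30z² + 195z + 600. Dividing through by 3 gives the monic gcd z³ + 10z² + 65z + 200.

z³ + 10z² + 65z + 200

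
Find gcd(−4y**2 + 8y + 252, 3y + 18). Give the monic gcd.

1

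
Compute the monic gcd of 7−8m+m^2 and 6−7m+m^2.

−1+m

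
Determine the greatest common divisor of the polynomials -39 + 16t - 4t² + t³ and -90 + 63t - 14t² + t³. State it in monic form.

Apply the Euclidean algorithm:
  t³ - 4t² + 16t - 39 = (t³ - 14t² + 63t - 90) + (10t² - 47t + 51)
  t³ - 14t² + 63t - 90 = ((1/10)t - 93/100)(10t² - 47t + 51) + ((1419/100)t - 4257/100)
  10t² - 47t + 51 = ((1000/1419)t - 1700/1419)((1419/100)t - 4257/100) + (0)
Last nonzero remainder: (1419/100)t - 4257/100. Dividing through by 1419/100 gives the monic gcd t - 3.

-3 + t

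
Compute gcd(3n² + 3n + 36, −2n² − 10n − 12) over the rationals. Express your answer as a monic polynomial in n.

1

Euclidean algorithm in ℚ[n]:
  3n² + 3n + 36 = (−3/2)(−2n² − 10n − 12) + (−12n + 18)
  −2n² − 10n − 12 = ((1/6)n + 13/12)(−12n + 18) + (−63/2)
  −12n + 18 = ((8/21)n − 4/7)(−63/2) + (0)
The last nonzero remainder is the constant −63/2, so the polynomials are coprime and gcd = 1.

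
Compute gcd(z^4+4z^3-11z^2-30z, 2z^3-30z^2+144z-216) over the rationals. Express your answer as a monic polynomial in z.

z-3

Apply the Euclidean algorithm:
  z^4+4z^3-11z^2-30z = ((1/2)z+19/2)(2z^3-30z^2+144z-216) + (202z^2-1290z+2052)
  2z^3-30z^2+144z-216 = ((1/101)z-870/10201)(202z^2-1290z+2052) + ((139392/10201)z-418176/10201)
  202z^2-1290z+2052 = ((1030301/69696)z-193819/3872)((139392/10201)z-418176/10201) + (0)
Last nonzero remainder: (139392/10201)z-418176/10201. Dividing through by 139392/10201 gives the monic gcd z-3.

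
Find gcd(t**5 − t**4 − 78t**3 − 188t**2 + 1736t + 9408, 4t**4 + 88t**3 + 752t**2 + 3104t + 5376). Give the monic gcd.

t**3 + 14t**2 + 76t + 168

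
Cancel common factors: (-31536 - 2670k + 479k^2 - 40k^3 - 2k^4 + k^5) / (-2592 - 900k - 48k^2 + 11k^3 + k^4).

Euclidean algorithm in ℚ[k]:
  k^5 - 2k^4 - 40k^3 + 479k^2 - 2670k - 31536 = (k - 13)(k^4 + 11k^3 - 48k^2 - 900k - 2592) + (151k^3 + 755k^2 - 11778k - 65232)
  k^4 + 11k^3 - 48k^2 - 900k - 2592 = ((1/151)k + 6/151)(151k^3 + 755k^2 - 11778k - 65232) + (0)
Last nonzero remainder: 151k^3 + 755k^2 - 11778k - 65232. Dividing through by 151 gives the monic gcd k^3 + 5k^2 - 78k - 432.
Cancel k^3 + 5k^2 - 78k - 432 from numerator and denominator to get the reduced form.

(73 - 7k + k^2)/(6 + k)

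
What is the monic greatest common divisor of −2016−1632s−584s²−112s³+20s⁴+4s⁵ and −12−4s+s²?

−12−4s+s²

By polynomial division,
  4s⁵+20s⁴−112s³−584s²−1632s−2016 = (4s³+36s²+80s+168)(s²−4s−12) + (0)
The last nonzero remainder s²−4s−12 is already monic.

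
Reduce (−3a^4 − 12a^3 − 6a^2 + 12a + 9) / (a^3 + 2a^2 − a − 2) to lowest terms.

(−3a^2 − 12a − 9)/(a + 2)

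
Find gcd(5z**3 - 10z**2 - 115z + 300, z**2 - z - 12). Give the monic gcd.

Apply the Euclidean algorithm:
  5z**3 - 10z**2 - 115z + 300 = (5z - 5)(z**2 - z - 12) + (-60z + 240)
  z**2 - z - 12 = (-(1/60)z - 1/20)(-60z + 240) + (0)
Last nonzero remainder: -60z + 240. Dividing through by -60 gives the monic gcd z - 4.

z - 4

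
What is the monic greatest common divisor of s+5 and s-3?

Apply the Euclidean algorithm:
  s+5 = (s-3) + (8)
  s-3 = ((1/8)s-3/8)(8) + (0)
The last nonzero remainder is the constant 8, so the polynomials are coprime and gcd = 1.

1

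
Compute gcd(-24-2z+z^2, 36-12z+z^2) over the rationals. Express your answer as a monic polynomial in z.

Euclidean algorithm in ℚ[z]:
  z^2-2z-24 = (z^2-12z+36) + (10z-60)
  z^2-12z+36 = ((1/10)z-3/5)(10z-60) + (0)
Last nonzero remainder: 10z-60. Dividing through by 10 gives the monic gcd z-6.

-6+z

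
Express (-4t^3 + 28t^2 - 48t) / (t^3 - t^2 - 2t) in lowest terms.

(-4t^2 + 28t - 48)/(t^2 - t - 2)

By polynomial division,
  -4t^3 + 28t^2 - 48t = (-4)(t^3 - t^2 - 2t) + (24t^2 - 56t)
  t^3 - t^2 - 2t = ((1/24)t + 1/18)(24t^2 - 56t) + ((10/9)t)
  24t^2 - 56t = ((108/5)t - 252/5)((10/9)t) + (0)
Last nonzero remainder: (10/9)t. Dividing through by 10/9 gives the monic gcd t.
Cancel t from numerator and denominator to get the reduced form.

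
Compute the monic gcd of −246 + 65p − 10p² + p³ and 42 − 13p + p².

−6 + p

Repeated division with remainder:
  p³ − 10p² + 65p − 246 = (p + 3)(p² − 13p + 42) + (62p − 372)
  p² − 13p + 42 = ((1/62)p − 7/62)(62p − 372) + (0)
Last nonzero remainder: 62p − 372. Dividing through by 62 gives the monic gcd p − 6.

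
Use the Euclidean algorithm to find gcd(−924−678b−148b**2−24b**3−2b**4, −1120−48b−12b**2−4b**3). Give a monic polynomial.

Repeated division with remainder:
  −2b**4−24b**3−148b**2−678b−924 = ((1/2)b+9/2)(−4b**3−12b**2−48b−1120) + (−70b**2+98b+4116)
  −4b**3−12b**2−48b−1120 = ((2/35)b+44/175)(−70b**2+98b+4116) + (−(7696/25)b−53872/25)
  −70b**2+98b+4116 = ((875/3848)b−3675/1924)(−(7696/25)b−53872/25) + (0)
Last nonzero remainder: −(7696/25)b−53872/25. Dividing through by −7696/25 gives the monic gcd b+7.

7+b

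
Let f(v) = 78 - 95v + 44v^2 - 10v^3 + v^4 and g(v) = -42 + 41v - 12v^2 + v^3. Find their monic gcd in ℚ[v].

By polynomial division,
  v^4 - 10v^3 + 44v^2 - 95v + 78 = (v + 2)(v^3 - 12v^2 + 41v - 42) + (27v^2 - 135v + 162)
  v^3 - 12v^2 + 41v - 42 = ((1/27)v - 7/27)(27v^2 - 135v + 162) + (0)
Last nonzero remainder: 27v^2 - 135v + 162. Dividing through by 27 gives the monic gcd v^2 - 5v + 6.

6 - 5v + v^2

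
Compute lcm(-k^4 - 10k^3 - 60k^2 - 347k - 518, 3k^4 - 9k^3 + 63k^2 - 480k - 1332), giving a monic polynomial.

k^5 + 4k^4 - 13k^2 - 1564k - 3108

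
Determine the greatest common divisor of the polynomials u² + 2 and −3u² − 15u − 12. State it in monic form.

Euclidean algorithm in ℚ[u]:
  u² + 2 = (−1/3)(−3u² − 15u − 12) + (−5u − 2)
  −3u² − 15u − 12 = ((3/5)u + 69/25)(−5u − 2) + (−162/25)
  −5u − 2 = ((125/162)u + 25/81)(−162/25) + (0)
The last nonzero remainder is the constant −162/25, so the polynomials are coprime and gcd = 1.

1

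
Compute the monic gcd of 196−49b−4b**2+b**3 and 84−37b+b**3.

−28+3b+b**2

Repeated division with remainder:
  b**3−4b**2−49b+196 = (b**3−37b+84) + (−4b**2−12b+112)
  b**3−37b+84 = (−(1/4)b+3/4)(−4b**2−12b+112) + (0)
Last nonzero remainder: −4b**2−12b+112. Dividing through by −4 gives the monic gcd b**2+3b−28.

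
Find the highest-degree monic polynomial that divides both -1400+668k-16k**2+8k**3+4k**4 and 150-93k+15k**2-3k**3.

Repeated division with remainder:
  4k**4+8k**3-16k**2+668k-1400 = (-(4/3)k-28/3)(-3k**3+15k**2-93k+150) + (0)
Last nonzero remainder: -3k**3+15k**2-93k+150. Dividing through by -3 gives the monic gcd k**3-5k**2+31k-50.

-50+31k-5k**2+k**3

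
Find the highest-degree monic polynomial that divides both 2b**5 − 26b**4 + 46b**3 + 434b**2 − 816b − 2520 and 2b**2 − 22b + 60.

b**2 − 11b + 30

Apply the Euclidean algorithm:
  2b**5 − 26b**4 + 46b**3 + 434b**2 − 816b − 2520 = (b**3 − 2b**2 − 29b − 42)(2b**2 − 22b + 60) + (0)
Last nonzero remainder: 2b**2 − 22b + 60. Dividing through by 2 gives the monic gcd b**2 − 11b + 30.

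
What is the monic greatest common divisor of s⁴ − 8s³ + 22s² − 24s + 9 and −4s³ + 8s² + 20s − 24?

Euclidean algorithm in ℚ[s]:
  s⁴ − 8s³ + 22s² − 24s + 9 = (−(1/4)s + 3/2)(−4s³ + 8s² + 20s − 24) + (15s² − 60s + 45)
  −4s³ + 8s² + 20s − 24 = (−(4/15)s − 8/15)(15s² − 60s + 45) + (0)
Last nonzero remainder: 15s² − 60s + 45. Dividing through by 15 gives the monic gcd s² − 4s + 3.

s² − 4s + 3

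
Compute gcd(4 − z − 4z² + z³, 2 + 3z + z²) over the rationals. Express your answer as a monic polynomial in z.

Apply the Euclidean algorithm:
  z³ − 4z² − z + 4 = (z − 7)(z² + 3z + 2) + (18z + 18)
  z² + 3z + 2 = ((1/18)z + 1/9)(18z + 18) + (0)
Last nonzero remainder: 18z + 18. Dividing through by 18 gives the monic gcd z + 1.

1 + z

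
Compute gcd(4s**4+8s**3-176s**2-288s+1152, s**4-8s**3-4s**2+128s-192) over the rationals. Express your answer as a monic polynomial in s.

s**3-4s**2-20s+48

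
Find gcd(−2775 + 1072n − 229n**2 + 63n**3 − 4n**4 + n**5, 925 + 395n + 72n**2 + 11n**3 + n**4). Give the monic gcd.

By polynomial division,
  n**5 − 4n**4 + 63n**3 − 229n**2 + 1072n − 2775 = (n − 15)(n**4 + 11n**3 + 72n**2 + 395n + 925) + (156n**3 + 456n**2 + 6072n + 11100)
  n**4 + 11n**3 + 72n**2 + 395n + 925 = ((1/156)n + 35/676)(156n**3 + 456n**2 + 6072n + 11100) + ((1600/169)n**2 + (1600/169)n + 59200/169)
  156n**3 + 456n**2 + 6072n + 11100 = ((6591/400)n + 507/16)((1600/169)n**2 + (1600/169)n + 59200/169) + (0)
Last nonzero remainder: (1600/169)n**2 + (1600/169)n + 59200/169. Dividing through by 1600/169 gives the monic gcd n**2 + n + 37.

37 + n + n**2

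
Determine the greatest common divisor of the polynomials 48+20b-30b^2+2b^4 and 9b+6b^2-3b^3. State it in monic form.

-3-2b+b^2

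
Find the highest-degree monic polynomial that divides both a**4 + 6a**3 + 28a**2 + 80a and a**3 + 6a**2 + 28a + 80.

a**3 + 6a**2 + 28a + 80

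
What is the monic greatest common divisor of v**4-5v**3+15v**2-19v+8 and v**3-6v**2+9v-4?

v**2-2v+1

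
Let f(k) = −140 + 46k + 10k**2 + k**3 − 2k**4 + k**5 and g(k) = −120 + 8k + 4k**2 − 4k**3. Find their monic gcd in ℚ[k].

10 − 4k + k**2

Euclidean algorithm in ℚ[k]:
  k**5 − 2k**4 + k**3 + 10k**2 + 46k − 140 = (−(1/4)k**2 + (1/4)k − 1/2)(−4k**3 + 4k**2 + 8k − 120) + (−20k**2 + 80k − 200)
  −4k**3 + 4k**2 + 8k − 120 = ((1/5)k + 3/5)(−20k**2 + 80k − 200) + (0)
Last nonzero remainder: −20k**2 + 80k − 200. Dividing through by −20 gives the monic gcd k**2 − 4k + 10.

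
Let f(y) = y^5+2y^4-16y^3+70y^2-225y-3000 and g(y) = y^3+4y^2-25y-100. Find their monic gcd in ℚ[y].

y^2-25

Euclidean algorithm in ℚ[y]:
  y^5+2y^4-16y^3+70y^2-225y-3000 = (y^2-2y+17)(y^3+4y^2-25y-100) + (52y^2-1300)
  y^3+4y^2-25y-100 = ((1/52)y+1/13)(52y^2-1300) + (0)
Last nonzero remainder: 52y^2-1300. Dividing through by 52 gives the monic gcd y^2-25.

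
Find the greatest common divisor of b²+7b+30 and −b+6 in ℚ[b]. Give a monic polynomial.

1

Apply the Euclidean algorithm:
  b²+7b+30 = (−b−13)(−b+6) + (108)
  −b+6 = (−(1/108)b+1/18)(108) + (0)
The last nonzero remainder is the constant 108, so the polynomials are coprime and gcd = 1.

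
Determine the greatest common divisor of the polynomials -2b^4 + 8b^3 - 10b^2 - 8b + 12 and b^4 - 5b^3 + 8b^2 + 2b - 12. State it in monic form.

b^3 - 3b^2 + 2b + 6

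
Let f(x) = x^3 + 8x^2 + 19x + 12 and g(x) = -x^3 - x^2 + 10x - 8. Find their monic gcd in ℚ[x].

x + 4

Repeated division with remainder:
  x^3 + 8x^2 + 19x + 12 = (-1)(-x^3 - x^2 + 10x - 8) + (7x^2 + 29x + 4)
  -x^3 - x^2 + 10x - 8 = (-(1/7)x + 22/49)(7x^2 + 29x + 4) + (-(120/49)x - 480/49)
  7x^2 + 29x + 4 = (-(343/120)x - 49/120)(-(120/49)x - 480/49) + (0)
Last nonzero remainder: -(120/49)x - 480/49. Dividing through by -120/49 gives the monic gcd x + 4.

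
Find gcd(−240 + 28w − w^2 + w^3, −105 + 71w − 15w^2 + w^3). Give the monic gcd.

−5 + w

Repeated division with remainder:
  w^3 − w^2 + 28w − 240 = (w^3 − 15w^2 + 71w − 105) + (14w^2 − 43w − 135)
  w^3 − 15w^2 + 71w − 105 = ((1/14)w − 167/196)(14w^2 − 43w − 135) + ((8625/196)w − 43125/196)
  14w^2 − 43w − 135 = ((2744/8625)w + 1764/2875)((8625/196)w − 43125/196) + (0)
Last nonzero remainder: (8625/196)w − 43125/196. Dividing through by 8625/196 gives the monic gcd w − 5.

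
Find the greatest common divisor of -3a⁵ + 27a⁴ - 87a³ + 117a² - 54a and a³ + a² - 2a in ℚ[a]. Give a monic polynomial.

a² - a

Euclidean algorithm in ℚ[a]:
  -3a⁵ + 27a⁴ - 87a³ + 117a² - 54a = (-3a² + 30a - 123)(a³ + a² - 2a) + (300a² - 300a)
  a³ + a² - 2a = ((1/300)a + 1/150)(300a² - 300a) + (0)
Last nonzero remainder: 300a² - 300a. Dividing through by 300 gives the monic gcd a² - a.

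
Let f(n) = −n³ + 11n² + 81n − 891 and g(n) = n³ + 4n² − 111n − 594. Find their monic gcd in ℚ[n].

n² − 2n − 99

Repeated division with remainder:
  −n³ + 11n² + 81n − 891 = (−1)(n³ + 4n² − 111n − 594) + (15n² − 30n − 1485)
  n³ + 4n² − 111n − 594 = ((1/15)n + 2/5)(15n² − 30n − 1485) + (0)
Last nonzero remainder: 15n² − 30n − 1485. Dividing through by 15 gives the monic gcd n² − 2n − 99.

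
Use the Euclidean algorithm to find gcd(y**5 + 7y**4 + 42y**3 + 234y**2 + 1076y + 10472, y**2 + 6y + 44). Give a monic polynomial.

y**2 + 6y + 44

Repeated division with remainder:
  y**5 + 7y**4 + 42y**3 + 234y**2 + 1076y + 10472 = (y**3 + y**2 − 8y + 238)(y**2 + 6y + 44) + (0)
The last nonzero remainder y**2 + 6y + 44 is already monic.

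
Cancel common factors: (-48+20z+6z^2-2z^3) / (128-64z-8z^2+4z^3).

(-3-z)/(8+2z)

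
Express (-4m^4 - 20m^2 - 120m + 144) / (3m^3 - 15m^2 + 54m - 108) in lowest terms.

Repeated division with remainder:
  -4m^4 - 20m^2 - 120m + 144 = (-(4/3)m - 20/3)(3m^3 - 15m^2 + 54m - 108) + (-48m^2 + 96m - 576)
  3m^3 - 15m^2 + 54m - 108 = (-(1/16)m + 3/16)(-48m^2 + 96m - 576) + (0)
Last nonzero remainder: -48m^2 + 96m - 576. Dividing through by -48 gives the monic gcd m^2 - 2m + 12.
Cancel m^2 - 2m + 12 from numerator and denominator to get the reduced form.

(-4m^2 - 8m + 12)/(3m - 9)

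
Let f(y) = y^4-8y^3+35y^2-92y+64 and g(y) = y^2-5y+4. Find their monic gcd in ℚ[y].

y^2-5y+4

By polynomial division,
  y^4-8y^3+35y^2-92y+64 = (y^2-3y+16)(y^2-5y+4) + (0)
The last nonzero remainder y^2-5y+4 is already monic.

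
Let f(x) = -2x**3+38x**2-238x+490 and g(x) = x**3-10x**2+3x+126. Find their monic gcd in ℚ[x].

x-7

Euclidean algorithm in ℚ[x]:
  -2x**3+38x**2-238x+490 = (-2)(x**3-10x**2+3x+126) + (18x**2-232x+742)
  x**3-10x**2+3x+126 = ((1/18)x+13/81)(18x**2-232x+742) + (-(80/81)x+560/81)
  18x**2-232x+742 = (-(729/40)x+4293/40)(-(80/81)x+560/81) + (0)
Last nonzero remainder: -(80/81)x+560/81. Dividing through by -80/81 gives the monic gcd x-7.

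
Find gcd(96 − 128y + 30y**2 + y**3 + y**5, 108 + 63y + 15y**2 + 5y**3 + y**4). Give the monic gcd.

12 − y + y**2

Repeated division with remainder:
  y**5 + y**3 + 30y**2 − 128y + 96 = (y − 5)(y**4 + 5y**3 + 15y**2 + 63y + 108) + (11y**3 + 42y**2 + 79y + 636)
  y**4 + 5y**3 + 15y**2 + 63y + 108 = ((1/11)y + 13/121)(11y**3 + 42y**2 + 79y + 636) + ((400/121)y**2 − (400/121)y + 4800/121)
  11y**3 + 42y**2 + 79y + 636 = ((1331/400)y + 6413/400)((400/121)y**2 − (400/121)y + 4800/121) + (0)
Last nonzero remainder: (400/121)y**2 − (400/121)y + 4800/121. Dividing through by 400/121 gives the monic gcd y**2 − y + 12.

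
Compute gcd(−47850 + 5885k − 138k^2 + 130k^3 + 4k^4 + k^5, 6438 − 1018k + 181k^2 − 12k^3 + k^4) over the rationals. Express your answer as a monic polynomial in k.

Euclidean algorithm in ℚ[k]:
  k^5 + 4k^4 + 130k^3 − 138k^2 + 5885k − 47850 = (k + 16)(k^4 − 12k^3 + 181k^2 − 1018k + 6438) + (141k^3 − 2016k^2 + 15735k − 150858)
  k^4 − 12k^3 + 181k^2 − 1018k + 6438 = ((1/141)k + 36/2209)(141k^3 − 2016k^2 + 15735k − 150858) + ((225890/2209)k^2 − (451780/2209)k + 19652430/2209)
  141k^3 − 2016k^2 + 15735k − 150858 = ((311469/225890)k − 1915203/112945)((225890/2209)k^2 − (451780/2209)k + 19652430/2209) + (0)
Last nonzero remainder: (225890/2209)k^2 − (451780/2209)k + 19652430/2209. Dividing through by 225890/2209 gives the monic gcd k^2 − 2k + 87.

87 − 2k + k^2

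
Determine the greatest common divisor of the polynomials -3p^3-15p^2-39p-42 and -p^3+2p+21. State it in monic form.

Apply the Euclidean algorithm:
  -3p^3-15p^2-39p-42 = (3)(-p^3+2p+21) + (-15p^2-45p-105)
  -p^3+2p+21 = ((1/15)p-1/5)(-15p^2-45p-105) + (0)
Last nonzero remainder: -15p^2-45p-105. Dividing through by -15 gives the monic gcd p^2+3p+7.

p^2+3p+7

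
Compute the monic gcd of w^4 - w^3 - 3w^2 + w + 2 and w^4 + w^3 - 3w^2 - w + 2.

w^2 - 1

Repeated division with remainder:
  w^4 - w^3 - 3w^2 + w + 2 = (w^4 + w^3 - 3w^2 - w + 2) + (-2w^3 + 2w)
  w^4 + w^3 - 3w^2 - w + 2 = (-(1/2)w - 1/2)(-2w^3 + 2w) + (-2w^2 + 2)
  -2w^3 + 2w = (w)(-2w^2 + 2) + (0)
Last nonzero remainder: -2w^2 + 2. Dividing through by -2 gives the monic gcd w^2 - 1.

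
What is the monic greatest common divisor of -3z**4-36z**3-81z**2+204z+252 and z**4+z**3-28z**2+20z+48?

z**3+5z**2-8z-12

Euclidean algorithm in ℚ[z]:
  -3z**4-36z**3-81z**2+204z+252 = (-3)(z**4+z**3-28z**2+20z+48) + (-33z**3-165z**2+264z+396)
  z**4+z**3-28z**2+20z+48 = (-(1/33)z+4/33)(-33z**3-165z**2+264z+396) + (0)
Last nonzero remainder: -33z**3-165z**2+264z+396. Dividing through by -33 gives the monic gcd z**3+5z**2-8z-12.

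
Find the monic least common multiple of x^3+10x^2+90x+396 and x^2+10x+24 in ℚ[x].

x^4+14x^3+130x^2+756x+1584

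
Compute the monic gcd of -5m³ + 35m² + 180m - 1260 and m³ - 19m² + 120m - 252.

m² - 13m + 42

By polynomial division,
  -5m³ + 35m² + 180m - 1260 = (-5)(m³ - 19m² + 120m - 252) + (-60m² + 780m - 2520)
  m³ - 19m² + 120m - 252 = (-(1/60)m + 1/10)(-60m² + 780m - 2520) + (0)
Last nonzero remainder: -60m² + 780m - 2520. Dividing through by -60 gives the monic gcd m² - 13m + 42.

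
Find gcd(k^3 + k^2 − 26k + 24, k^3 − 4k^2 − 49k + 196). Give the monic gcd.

k − 4

Euclidean algorithm in ℚ[k]:
  k^3 + k^2 − 26k + 24 = (k^3 − 4k^2 − 49k + 196) + (5k^2 + 23k − 172)
  k^3 − 4k^2 − 49k + 196 = ((1/5)k − 43/25)(5k^2 + 23k − 172) + ((624/25)k − 2496/25)
  5k^2 + 23k − 172 = ((125/624)k + 1075/624)((624/25)k − 2496/25) + (0)
Last nonzero remainder: (624/25)k − 2496/25. Dividing through by 624/25 gives the monic gcd k − 4.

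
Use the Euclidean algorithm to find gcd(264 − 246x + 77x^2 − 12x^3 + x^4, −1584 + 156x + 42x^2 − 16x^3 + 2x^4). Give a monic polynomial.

33 − 6x + x^2

By polynomial division,
  x^4 − 12x^3 + 77x^2 − 246x + 264 = (1/2)(2x^4 − 16x^3 + 42x^2 + 156x − 1584) + (−4x^3 + 56x^2 − 324x + 1056)
  2x^4 − 16x^3 + 42x^2 + 156x − 1584 = (−(1/2)x − 3)(−4x^3 + 56x^2 − 324x + 1056) + (48x^2 − 288x + 1584)
  −4x^3 + 56x^2 − 324x + 1056 = (−(1/12)x + 2/3)(48x^2 − 288x + 1584) + (0)
Last nonzero remainder: 48x^2 − 288x + 1584. Dividing through by 48 gives the monic gcd x^2 − 6x + 33.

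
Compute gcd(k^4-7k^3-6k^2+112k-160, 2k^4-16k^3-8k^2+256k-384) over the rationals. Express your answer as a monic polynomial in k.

Euclidean algorithm in ℚ[k]:
  k^4-7k^3-6k^2+112k-160 = (1/2)(2k^4-16k^3-8k^2+256k-384) + (k^3-2k^2-16k+32)
  2k^4-16k^3-8k^2+256k-384 = (2k-12)(k^3-2k^2-16k+32) + (0)
The last nonzero remainder k^3-2k^2-16k+32 is already monic.

k^3-2k^2-16k+32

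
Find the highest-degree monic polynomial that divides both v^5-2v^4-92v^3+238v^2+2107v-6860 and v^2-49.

v^2-49

Euclidean algorithm in ℚ[v]:
  v^5-2v^4-92v^3+238v^2+2107v-6860 = (v^3-2v^2-43v+140)(v^2-49) + (0)
The last nonzero remainder v^2-49 is already monic.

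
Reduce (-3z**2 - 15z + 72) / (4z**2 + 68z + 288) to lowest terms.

Repeated division with remainder:
  -3z**2 - 15z + 72 = (-3/4)(4z**2 + 68z + 288) + (36z + 288)
  4z**2 + 68z + 288 = ((1/9)z + 1)(36z + 288) + (0)
Last nonzero remainder: 36z + 288. Dividing through by 36 gives the monic gcd z + 8.
Cancel z + 8 from numerator and denominator to get the reduced form.

(-3z + 9)/(4z + 36)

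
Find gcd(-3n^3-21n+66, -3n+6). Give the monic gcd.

By polynomial division,
  -3n^3-21n+66 = (n^2+2n+11)(-3n+6) + (0)
Last nonzero remainder: -3n+6. Dividing through by -3 gives the monic gcd n-2.

n-2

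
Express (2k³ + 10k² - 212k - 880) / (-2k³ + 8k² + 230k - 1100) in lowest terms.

Euclidean algorithm in ℚ[k]:
  2k³ + 10k² - 212k - 880 = (-1)(-2k³ + 8k² + 230k - 1100) + (18k² + 18k - 1980)
  -2k³ + 8k² + 230k - 1100 = (-(1/9)k + 5/9)(18k² + 18k - 1980) + (0)
Last nonzero remainder: 18k² + 18k - 1980. Dividing through by 18 gives the monic gcd k² + k - 110.
Cancel k² + k - 110 from numerator and denominator to get the reduced form.

(-k - 4)/(k - 5)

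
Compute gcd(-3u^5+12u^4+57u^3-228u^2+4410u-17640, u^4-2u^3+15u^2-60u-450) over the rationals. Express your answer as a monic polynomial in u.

By polynomial division,
  -3u^5+12u^4+57u^3-228u^2+4410u-17640 = (-3u+6)(u^4-2u^3+15u^2-60u-450) + (114u^3-498u^2+3420u-14940)
  u^4-2u^3+15u^2-60u-450 = ((1/114)u+15/722)(114u^3-498u^2+3420u-14940) + (-(1680/361)u^2-50400/361)
  114u^3-498u^2+3420u-14940 = (-(6859/280)u+29963/280)(-(1680/361)u^2-50400/361) + (0)
Last nonzero remainder: -(1680/361)u^2-50400/361. Dividing through by -1680/361 gives the monic gcd u^2+30.

u^2+30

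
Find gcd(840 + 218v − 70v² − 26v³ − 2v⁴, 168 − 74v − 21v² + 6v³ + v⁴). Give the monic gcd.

−84 − 5v + 8v² + v³

Apply the Euclidean algorithm:
  −2v⁴ − 26v³ − 70v² + 218v + 840 = (−2)(v⁴ + 6v³ − 21v² − 74v + 168) + (−14v³ − 112v² + 70v + 1176)
  v⁴ + 6v³ − 21v² − 74v + 168 = (−(1/14)v + 1/7)(−14v³ − 112v² + 70v + 1176) + (0)
Last nonzero remainder: −14v³ − 112v² + 70v + 1176. Dividing through by −14 gives the monic gcd v³ + 8v² − 5v − 84.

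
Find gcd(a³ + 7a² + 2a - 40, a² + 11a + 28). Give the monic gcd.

a + 4

Repeated division with remainder:
  a³ + 7a² + 2a - 40 = (a - 4)(a² + 11a + 28) + (18a + 72)
  a² + 11a + 28 = ((1/18)a + 7/18)(18a + 72) + (0)
Last nonzero remainder: 18a + 72. Dividing through by 18 gives the monic gcd a + 4.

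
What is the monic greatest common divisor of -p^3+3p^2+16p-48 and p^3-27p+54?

By polynomial division,
  -p^3+3p^2+16p-48 = (-1)(p^3-27p+54) + (3p^2-11p+6)
  p^3-27p+54 = ((1/3)p+11/9)(3p^2-11p+6) + (-(140/9)p+140/3)
  3p^2-11p+6 = (-(27/140)p+9/70)(-(140/9)p+140/3) + (0)
Last nonzero remainder: -(140/9)p+140/3. Dividing through by -140/9 gives the monic gcd p-3.

p-3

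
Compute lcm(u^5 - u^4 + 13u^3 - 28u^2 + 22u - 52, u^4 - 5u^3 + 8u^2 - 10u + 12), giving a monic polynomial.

Repeated division with remainder:
  u^5 - u^4 + 13u^3 - 28u^2 + 22u - 52 = (u + 4)(u^4 - 5u^3 + 8u^2 - 10u + 12) + (25u^3 - 50u^2 + 50u - 100)
  u^4 - 5u^3 + 8u^2 - 10u + 12 = ((1/25)u - 3/25)(25u^3 - 50u^2 + 50u - 100) + (0)
Last nonzero remainder: 25u^3 - 50u^2 + 50u - 100. Dividing through by 25 gives the monic gcd u^3 - 2u^2 + 2u - 4.
Then lcm(f, g) = f·g / gcd(f, g); expanding and making the result monic gives the answer.

u^6 - 4u^5 + 16u^4 - 67u^3 + 106u^2 - 118u + 156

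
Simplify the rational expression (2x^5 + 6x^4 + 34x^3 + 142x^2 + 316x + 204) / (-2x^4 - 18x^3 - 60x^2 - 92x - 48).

(-x^2 + 2x - 17)/(x + 4)

By polynomial division,
  2x^5 + 6x^4 + 34x^3 + 142x^2 + 316x + 204 = (-x + 6)(-2x^4 - 18x^3 - 60x^2 - 92x - 48) + (82x^3 + 410x^2 + 820x + 492)
  -2x^4 - 18x^3 - 60x^2 - 92x - 48 = (-(1/41)x - 4/41)(82x^3 + 410x^2 + 820x + 492) + (0)
Last nonzero remainder: 82x^3 + 410x^2 + 820x + 492. Dividing through by 82 gives the monic gcd x^3 + 5x^2 + 10x + 6.
Cancel x^3 + 5x^2 + 10x + 6 from numerator and denominator to get the reduced form.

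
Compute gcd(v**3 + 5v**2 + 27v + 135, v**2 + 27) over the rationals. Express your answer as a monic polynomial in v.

Repeated division with remainder:
  v**3 + 5v**2 + 27v + 135 = (v + 5)(v**2 + 27) + (0)
The last nonzero remainder v**2 + 27 is already monic.

v**2 + 27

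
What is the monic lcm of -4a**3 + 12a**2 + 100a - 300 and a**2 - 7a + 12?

a**4 - 7a**3 - 13a**2 + 175a - 300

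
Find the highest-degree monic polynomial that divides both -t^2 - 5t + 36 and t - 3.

1

Apply the Euclidean algorithm:
  -t^2 - 5t + 36 = (-t - 8)(t - 3) + (12)
  t - 3 = ((1/12)t - 1/4)(12) + (0)
The last nonzero remainder is the constant 12, so the polynomials are coprime and gcd = 1.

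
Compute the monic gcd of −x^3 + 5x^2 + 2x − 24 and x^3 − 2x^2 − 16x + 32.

x − 4

Apply the Euclidean algorithm:
  −x^3 + 5x^2 + 2x − 24 = (−1)(x^3 − 2x^2 − 16x + 32) + (3x^2 − 14x + 8)
  x^3 − 2x^2 − 16x + 32 = ((1/3)x + 8/9)(3x^2 − 14x + 8) + (−(56/9)x + 224/9)
  3x^2 − 14x + 8 = (−(27/56)x + 9/28)(−(56/9)x + 224/9) + (0)
Last nonzero remainder: −(56/9)x + 224/9. Dividing through by −56/9 gives the monic gcd x − 4.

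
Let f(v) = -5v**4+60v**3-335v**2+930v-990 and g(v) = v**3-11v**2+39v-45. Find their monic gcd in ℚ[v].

By polynomial division,
  -5v**4+60v**3-335v**2+930v-990 = (-5v+5)(v**3-11v**2+39v-45) + (-85v**2+510v-765)
  v**3-11v**2+39v-45 = (-(1/85)v+1/17)(-85v**2+510v-765) + (0)
Last nonzero remainder: -85v**2+510v-765. Dividing through by -85 gives the monic gcd v**2-6v+9.

v**2-6v+9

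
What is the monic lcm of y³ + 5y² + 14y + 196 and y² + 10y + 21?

Apply the Euclidean algorithm:
  y³ + 5y² + 14y + 196 = (y - 5)(y² + 10y + 21) + (43y + 301)
  y² + 10y + 21 = ((1/43)y + 3/43)(43y + 301) + (0)
Last nonzero remainder: 43y + 301. Dividing through by 43 gives the monic gcd y + 7.
Then lcm(f, g) = f·g / gcd(f, g); expanding and making the result monic gives the answer.

y⁴ + 8y³ + 29y² + 238y + 588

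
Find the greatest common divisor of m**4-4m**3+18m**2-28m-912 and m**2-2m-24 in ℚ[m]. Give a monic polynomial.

Apply the Euclidean algorithm:
  m**4-4m**3+18m**2-28m-912 = (m**2-2m+38)(m**2-2m-24) + (0)
The last nonzero remainder m**2-2m-24 is already monic.

m**2-2m-24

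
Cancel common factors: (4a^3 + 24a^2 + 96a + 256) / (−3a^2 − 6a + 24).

(−4a^2 − 8a − 64)/(3a − 6)

Euclidean algorithm in ℚ[a]:
  4a^3 + 24a^2 + 96a + 256 = (−(4/3)a − 16/3)(−3a^2 − 6a + 24) + (96a + 384)
  −3a^2 − 6a + 24 = (−(1/32)a + 1/16)(96a + 384) + (0)
Last nonzero remainder: 96a + 384. Dividing through by 96 gives the monic gcd a + 4.
Cancel a + 4 from numerator and denominator to get the reduced form.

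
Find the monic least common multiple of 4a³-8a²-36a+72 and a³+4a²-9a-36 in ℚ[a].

a⁴+2a³-17a²-18a+72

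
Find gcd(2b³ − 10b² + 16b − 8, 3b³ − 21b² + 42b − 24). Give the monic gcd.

b² − 3b + 2

Euclidean algorithm in ℚ[b]:
  2b³ − 10b² + 16b − 8 = (2/3)(3b³ − 21b² + 42b − 24) + (4b² − 12b + 8)
  3b³ − 21b² + 42b − 24 = ((3/4)b − 3)(4b² − 12b + 8) + (0)
Last nonzero remainder: 4b² − 12b + 8. Dividing through by 4 gives the monic gcd b² − 3b + 2.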